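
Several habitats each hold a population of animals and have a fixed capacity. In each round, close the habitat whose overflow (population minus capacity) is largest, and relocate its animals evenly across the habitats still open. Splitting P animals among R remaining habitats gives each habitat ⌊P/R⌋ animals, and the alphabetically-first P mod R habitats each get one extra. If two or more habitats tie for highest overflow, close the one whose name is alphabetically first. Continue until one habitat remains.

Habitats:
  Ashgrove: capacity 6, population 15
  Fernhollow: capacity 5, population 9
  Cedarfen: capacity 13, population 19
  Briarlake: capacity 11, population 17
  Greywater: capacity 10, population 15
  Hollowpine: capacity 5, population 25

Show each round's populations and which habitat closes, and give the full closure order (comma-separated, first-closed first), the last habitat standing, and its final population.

Closure order: Hollowpine, Ashgrove, Briarlake, Cedarfen, Greywater
Last habitat: Fernhollow with 100 animals

Round 1: Ashgrove=15 Briarlake=17 Cedarfen=19 Fernhollow=9 Greywater=15 Hollowpine=25 → close Hollowpine (overflow 20)
  25÷5 = 5 each, +1 to first 0
Round 2: Ashgrove=20 Briarlake=22 Cedarfen=24 Fernhollow=14 Greywater=20 → close Ashgrove (overflow 14)
  20÷4 = 5 each, +1 to first 0
Round 3: Briarlake=27 Cedarfen=29 Fernhollow=19 Greywater=25 → close Briarlake (overflow 16)
  27÷3 = 9 each, +1 to first 0
Round 4: Cedarfen=38 Fernhollow=28 Greywater=34 → close Cedarfen (overflow 25)
  38÷2 = 19 each, +1 to first 0
Round 5: Fernhollow=47 Greywater=53 → close Greywater (overflow 43)
  53÷1 = 53 each, +1 to first 0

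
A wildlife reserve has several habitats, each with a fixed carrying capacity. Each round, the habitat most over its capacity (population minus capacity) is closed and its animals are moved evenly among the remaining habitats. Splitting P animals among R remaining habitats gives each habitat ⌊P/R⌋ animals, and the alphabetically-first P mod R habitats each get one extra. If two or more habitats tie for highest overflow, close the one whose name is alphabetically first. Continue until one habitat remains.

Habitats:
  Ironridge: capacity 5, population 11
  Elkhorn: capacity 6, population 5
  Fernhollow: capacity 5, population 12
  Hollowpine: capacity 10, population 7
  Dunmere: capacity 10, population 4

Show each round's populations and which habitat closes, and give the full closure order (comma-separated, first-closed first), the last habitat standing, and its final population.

Round 1: Dunmere=4 Elkhorn=5 Fernhollow=12 Hollowpine=7 Ironridge=11 → close Fernhollow (overflow 7)
  12÷4 = 3 each, +1 to first 0
Round 2: Dunmere=7 Elkhorn=8 Hollowpine=10 Ironridge=14 → close Ironridge (overflow 9)
  14÷3 = 4 each, +1 to first 2
Round 3: Dunmere=12 Elkhorn=13 Hollowpine=14 → close Elkhorn (overflow 7)
  13÷2 = 6 each, +1 to first 1
Round 4: Dunmere=19 Hollowpine=20 → close Hollowpine (overflow 10)
  20÷1 = 20 each, +1 to first 0

Closure order: Fernhollow, Ironridge, Elkhorn, Hollowpine
Last habitat: Dunmere with 39 animals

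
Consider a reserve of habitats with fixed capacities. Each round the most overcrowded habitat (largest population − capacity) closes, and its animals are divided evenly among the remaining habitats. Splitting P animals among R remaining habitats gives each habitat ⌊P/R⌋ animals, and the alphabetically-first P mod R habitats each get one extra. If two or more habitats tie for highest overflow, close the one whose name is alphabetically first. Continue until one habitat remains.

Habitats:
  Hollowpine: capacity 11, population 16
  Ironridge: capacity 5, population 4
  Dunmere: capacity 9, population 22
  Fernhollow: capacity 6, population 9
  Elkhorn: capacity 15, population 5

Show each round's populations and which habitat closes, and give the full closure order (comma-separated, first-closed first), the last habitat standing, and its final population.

Round 1: Dunmere=22 Elkhorn=5 Fernhollow=9 Hollowpine=16 Ironridge=4 → close Dunmere (overflow 13)
  22÷4 = 5 each, +1 to first 2
Round 2: Elkhorn=11 Fernhollow=15 Hollowpine=21 Ironridge=9 → close Hollowpine (overflow 10)
  21÷3 = 7 each, +1 to first 0
Round 3: Elkhorn=18 Fernhollow=22 Ironridge=16 → close Fernhollow (overflow 16)
  22÷2 = 11 each, +1 to first 0
Round 4: Elkhorn=29 Ironridge=27 → close Ironridge (overflow 22)
  27÷1 = 27 each, +1 to first 0

Closure order: Dunmere, Hollowpine, Fernhollow, Ironridge
Last habitat: Elkhorn with 56 animals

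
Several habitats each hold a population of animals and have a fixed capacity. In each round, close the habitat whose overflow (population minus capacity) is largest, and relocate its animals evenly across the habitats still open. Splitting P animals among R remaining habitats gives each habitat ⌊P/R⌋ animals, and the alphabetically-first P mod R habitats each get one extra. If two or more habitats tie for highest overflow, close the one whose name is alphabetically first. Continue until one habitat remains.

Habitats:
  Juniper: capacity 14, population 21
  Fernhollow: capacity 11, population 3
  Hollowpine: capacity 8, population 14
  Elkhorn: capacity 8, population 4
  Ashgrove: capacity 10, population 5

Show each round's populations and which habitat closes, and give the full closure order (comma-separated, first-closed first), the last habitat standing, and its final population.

Round 1: Ashgrove=5 Elkhorn=4 Fernhollow=3 Hollowpine=14 Juniper=21 → close Juniper (overflow 7)
  21÷4 = 5 each, +1 to first 1
Round 2: Ashgrove=11 Elkhorn=9 Fernhollow=8 Hollowpine=19 → close Hollowpine (overflow 11)
  19÷3 = 6 each, +1 to first 1
Round 3: Ashgrove=18 Elkhorn=15 Fernhollow=14 → close Ashgrove (overflow 8)
  18÷2 = 9 each, +1 to first 0
Round 4: Elkhorn=24 Fernhollow=23 → close Elkhorn (overflow 16)
  24÷1 = 24 each, +1 to first 0

Closure order: Juniper, Hollowpine, Ashgrove, Elkhorn
Last habitat: Fernhollow with 47 animals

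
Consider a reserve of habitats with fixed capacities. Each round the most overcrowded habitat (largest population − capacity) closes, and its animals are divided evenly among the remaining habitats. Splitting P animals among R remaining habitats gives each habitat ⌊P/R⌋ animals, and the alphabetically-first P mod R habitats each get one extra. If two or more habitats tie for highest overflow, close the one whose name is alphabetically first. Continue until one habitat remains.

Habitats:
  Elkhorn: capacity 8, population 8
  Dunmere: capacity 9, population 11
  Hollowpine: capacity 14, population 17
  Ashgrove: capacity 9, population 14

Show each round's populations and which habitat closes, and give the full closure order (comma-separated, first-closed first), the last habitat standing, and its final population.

Closure order: Ashgrove, Dunmere, Hollowpine
Last habitat: Elkhorn with 50 animals

Round 1: Ashgrove=14 Dunmere=11 Elkhorn=8 Hollowpine=17 → close Ashgrove (overflow 5)
  14÷3 = 4 each, +1 to first 2
Round 2: Dunmere=16 Elkhorn=13 Hollowpine=21 → close Dunmere (overflow 7)
  16÷2 = 8 each, +1 to first 0
Round 3: Elkhorn=21 Hollowpine=29 → close Hollowpine (overflow 15)
  29÷1 = 29 each, +1 to first 0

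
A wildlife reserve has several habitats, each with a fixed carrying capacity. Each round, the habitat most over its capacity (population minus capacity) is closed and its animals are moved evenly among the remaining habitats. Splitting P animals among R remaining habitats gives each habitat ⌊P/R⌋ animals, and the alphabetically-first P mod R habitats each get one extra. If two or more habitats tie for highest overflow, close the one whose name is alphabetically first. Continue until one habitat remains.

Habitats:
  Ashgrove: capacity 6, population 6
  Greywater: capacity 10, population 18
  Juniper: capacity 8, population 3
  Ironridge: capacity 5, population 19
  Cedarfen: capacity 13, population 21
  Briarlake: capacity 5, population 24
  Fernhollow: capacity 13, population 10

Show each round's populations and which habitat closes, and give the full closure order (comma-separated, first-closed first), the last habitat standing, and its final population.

Round 1: Ashgrove=6 Briarlake=24 Cedarfen=21 Fernhollow=10 Greywater=18 Ironridge=19 Juniper=3 → close Briarlake (overflow 19)
  24÷6 = 4 each, +1 to first 0
Round 2: Ashgrove=10 Cedarfen=25 Fernhollow=14 Greywater=22 Ironridge=23 Juniper=7 → close Ironridge (overflow 18)
  23÷5 = 4 each, +1 to first 3
Round 3: Ashgrove=15 Cedarfen=30 Fernhollow=19 Greywater=26 Juniper=11 → close Cedarfen (overflow 17)
  30÷4 = 7 each, +1 to first 2
Round 4: Ashgrove=23 Fernhollow=27 Greywater=33 Juniper=18 → close Greywater (overflow 23)
  33÷3 = 11 each, +1 to first 0
Round 5: Ashgrove=34 Fernhollow=38 Juniper=29 → close Ashgrove (overflow 28)
  34÷2 = 17 each, +1 to first 0
Round 6: Fernhollow=55 Juniper=46 → close Fernhollow (overflow 42)
  55÷1 = 55 each, +1 to first 0

Closure order: Briarlake, Ironridge, Cedarfen, Greywater, Ashgrove, Fernhollow
Last habitat: Juniper with 101 animals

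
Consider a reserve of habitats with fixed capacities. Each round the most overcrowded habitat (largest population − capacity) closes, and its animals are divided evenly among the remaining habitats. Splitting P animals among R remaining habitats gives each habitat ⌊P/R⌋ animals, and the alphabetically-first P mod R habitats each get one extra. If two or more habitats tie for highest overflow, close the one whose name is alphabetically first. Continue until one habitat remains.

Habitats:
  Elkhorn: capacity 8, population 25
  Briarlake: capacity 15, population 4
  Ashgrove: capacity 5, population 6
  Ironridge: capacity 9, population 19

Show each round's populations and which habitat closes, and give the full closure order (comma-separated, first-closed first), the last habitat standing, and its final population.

Closure order: Elkhorn, Ironridge, Ashgrove
Last habitat: Briarlake with 54 animals

Round 1: Ashgrove=6 Briarlake=4 Elkhorn=25 Ironridge=19 → close Elkhorn (overflow 17)
  25÷3 = 8 each, +1 to first 1
Round 2: Ashgrove=15 Briarlake=12 Ironridge=27 → close Ironridge (overflow 18)
  27÷2 = 13 each, +1 to first 1
Round 3: Ashgrove=29 Briarlake=25 → close Ashgrove (overflow 24)
  29÷1 = 29 each, +1 to first 0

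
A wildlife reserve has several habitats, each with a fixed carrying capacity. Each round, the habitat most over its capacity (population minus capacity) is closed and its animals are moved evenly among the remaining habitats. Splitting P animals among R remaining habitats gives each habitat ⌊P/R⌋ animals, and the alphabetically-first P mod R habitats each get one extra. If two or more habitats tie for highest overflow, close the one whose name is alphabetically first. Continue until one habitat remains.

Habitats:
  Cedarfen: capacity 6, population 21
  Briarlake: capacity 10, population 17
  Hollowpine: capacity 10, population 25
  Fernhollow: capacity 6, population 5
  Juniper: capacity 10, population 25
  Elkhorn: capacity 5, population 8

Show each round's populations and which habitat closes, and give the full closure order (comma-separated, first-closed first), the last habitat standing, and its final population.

Round 1: Briarlake=17 Cedarfen=21 Elkhorn=8 Fernhollow=5 Hollowpine=25 Juniper=25 → close Cedarfen (overflow 15)
  21÷5 = 4 each, +1 to first 1
Round 2: Briarlake=22 Elkhorn=12 Fernhollow=9 Hollowpine=29 Juniper=29 → close Hollowpine (overflow 19)
  29÷4 = 7 each, +1 to first 1
Round 3: Briarlake=30 Elkhorn=19 Fernhollow=16 Juniper=36 → close Juniper (overflow 26)
  36÷3 = 12 each, +1 to first 0
Round 4: Briarlake=42 Elkhorn=31 Fernhollow=28 → close Briarlake (overflow 32)
  42÷2 = 21 each, +1 to first 0
Round 5: Elkhorn=52 Fernhollow=49 → close Elkhorn (overflow 47)
  52÷1 = 52 each, +1 to first 0

Closure order: Cedarfen, Hollowpine, Juniper, Briarlake, Elkhorn
Last habitat: Fernhollow with 101 animals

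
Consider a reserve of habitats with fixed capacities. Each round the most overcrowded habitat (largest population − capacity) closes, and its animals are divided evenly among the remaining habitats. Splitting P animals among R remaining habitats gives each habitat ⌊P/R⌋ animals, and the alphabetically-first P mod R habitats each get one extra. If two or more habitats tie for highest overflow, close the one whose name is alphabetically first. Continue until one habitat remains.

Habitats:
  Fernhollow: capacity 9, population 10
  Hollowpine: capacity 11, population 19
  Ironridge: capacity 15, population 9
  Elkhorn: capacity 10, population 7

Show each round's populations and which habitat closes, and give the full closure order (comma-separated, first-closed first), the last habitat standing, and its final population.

Closure order: Hollowpine, Fernhollow, Elkhorn
Last habitat: Ironridge with 45 animals

Round 1: Elkhorn=7 Fernhollow=10 Hollowpine=19 Ironridge=9 → close Hollowpine (overflow 8)
  19÷3 = 6 each, +1 to first 1
Round 2: Elkhorn=14 Fernhollow=16 Ironridge=15 → close Fernhollow (overflow 7)
  16÷2 = 8 each, +1 to first 0
Round 3: Elkhorn=22 Ironridge=23 → close Elkhorn (overflow 12)
  22÷1 = 22 each, +1 to first 0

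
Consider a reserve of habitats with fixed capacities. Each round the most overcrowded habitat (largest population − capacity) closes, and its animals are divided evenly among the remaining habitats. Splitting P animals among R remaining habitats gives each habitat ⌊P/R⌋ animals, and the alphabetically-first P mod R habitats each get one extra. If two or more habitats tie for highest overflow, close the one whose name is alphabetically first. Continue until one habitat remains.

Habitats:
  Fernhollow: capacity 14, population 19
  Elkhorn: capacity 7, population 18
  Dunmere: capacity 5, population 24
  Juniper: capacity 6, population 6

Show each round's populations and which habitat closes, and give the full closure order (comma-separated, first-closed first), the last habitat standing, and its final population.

Round 1: Dunmere=24 Elkhorn=18 Fernhollow=19 Juniper=6 → close Dunmere (overflow 19)
  24÷3 = 8 each, +1 to first 0
Round 2: Elkhorn=26 Fernhollow=27 Juniper=14 → close Elkhorn (overflow 19)
  26÷2 = 13 each, +1 to first 0
Round 3: Fernhollow=40 Juniper=27 → close Fernhollow (overflow 26)
  40÷1 = 40 each, +1 to first 0

Closure order: Dunmere, Elkhorn, Fernhollow
Last habitat: Juniper with 67 animals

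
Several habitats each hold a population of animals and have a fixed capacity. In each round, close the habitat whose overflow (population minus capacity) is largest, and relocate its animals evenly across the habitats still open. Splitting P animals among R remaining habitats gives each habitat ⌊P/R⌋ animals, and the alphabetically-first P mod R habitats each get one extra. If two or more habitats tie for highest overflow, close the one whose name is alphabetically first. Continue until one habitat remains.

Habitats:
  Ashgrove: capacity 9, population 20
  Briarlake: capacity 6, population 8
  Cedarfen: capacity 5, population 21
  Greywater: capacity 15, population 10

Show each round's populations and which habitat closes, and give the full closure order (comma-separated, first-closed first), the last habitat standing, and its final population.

Round 1: Ashgrove=20 Briarlake=8 Cedarfen=21 Greywater=10 → close Cedarfen (overflow 16)
  21÷3 = 7 each, +1 to first 0
Round 2: Ashgrove=27 Briarlake=15 Greywater=17 → close Ashgrove (overflow 18)
  27÷2 = 13 each, +1 to first 1
Round 3: Briarlake=29 Greywater=30 → close Briarlake (overflow 23)
  29÷1 = 29 each, +1 to first 0

Closure order: Cedarfen, Ashgrove, Briarlake
Last habitat: Greywater with 59 animals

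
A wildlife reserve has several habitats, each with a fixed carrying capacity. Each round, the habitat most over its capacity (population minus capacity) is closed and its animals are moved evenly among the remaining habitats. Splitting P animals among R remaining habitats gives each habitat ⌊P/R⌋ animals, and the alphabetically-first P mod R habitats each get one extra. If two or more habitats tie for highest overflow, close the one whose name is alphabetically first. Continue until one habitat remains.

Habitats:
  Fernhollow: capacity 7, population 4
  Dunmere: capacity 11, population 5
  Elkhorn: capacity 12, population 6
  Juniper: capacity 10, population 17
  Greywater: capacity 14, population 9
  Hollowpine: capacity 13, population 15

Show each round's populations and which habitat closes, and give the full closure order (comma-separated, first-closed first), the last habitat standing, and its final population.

Closure order: Juniper, Hollowpine, Fernhollow, Dunmere, Elkhorn
Last habitat: Greywater with 56 animals

Round 1: Dunmere=5 Elkhorn=6 Fernhollow=4 Greywater=9 Hollowpine=15 Juniper=17 → close Juniper (overflow 7)
  17÷5 = 3 each, +1 to first 2
Round 2: Dunmere=9 Elkhorn=10 Fernhollow=7 Greywater=12 Hollowpine=18 → close Hollowpine (overflow 5)
  18÷4 = 4 each, +1 to first 2
Round 3: Dunmere=14 Elkhorn=15 Fernhollow=11 Greywater=16 → close Fernhollow (overflow 4)
  11÷3 = 3 each, +1 to first 2
Round 4: Dunmere=18 Elkhorn=19 Greywater=19 → close Dunmere (overflow 7)
  18÷2 = 9 each, +1 to first 0
Round 5: Elkhorn=28 Greywater=28 → close Elkhorn (overflow 16)
  28÷1 = 28 each, +1 to first 0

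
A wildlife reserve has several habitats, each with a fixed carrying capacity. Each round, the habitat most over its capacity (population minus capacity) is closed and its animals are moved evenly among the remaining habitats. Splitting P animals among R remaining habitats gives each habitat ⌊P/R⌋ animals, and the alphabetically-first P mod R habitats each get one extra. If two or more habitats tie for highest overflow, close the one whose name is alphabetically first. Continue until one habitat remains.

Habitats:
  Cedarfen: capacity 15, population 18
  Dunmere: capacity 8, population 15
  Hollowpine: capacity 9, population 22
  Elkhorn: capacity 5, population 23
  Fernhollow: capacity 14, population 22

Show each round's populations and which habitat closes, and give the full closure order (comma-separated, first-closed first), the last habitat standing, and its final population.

Round 1: Cedarfen=18 Dunmere=15 Elkhorn=23 Fernhollow=22 Hollowpine=22 → close Elkhorn (overflow 18)
  23÷4 = 5 each, +1 to first 3
Round 2: Cedarfen=24 Dunmere=21 Fernhollow=28 Hollowpine=27 → close Hollowpine (overflow 18)
  27÷3 = 9 each, +1 to first 0
Round 3: Cedarfen=33 Dunmere=30 Fernhollow=37 → close Fernhollow (overflow 23)
  37÷2 = 18 each, +1 to first 1
Round 4: Cedarfen=52 Dunmere=48 → close Dunmere (overflow 40)
  48÷1 = 48 each, +1 to first 0

Closure order: Elkhorn, Hollowpine, Fernhollow, Dunmere
Last habitat: Cedarfen with 100 animals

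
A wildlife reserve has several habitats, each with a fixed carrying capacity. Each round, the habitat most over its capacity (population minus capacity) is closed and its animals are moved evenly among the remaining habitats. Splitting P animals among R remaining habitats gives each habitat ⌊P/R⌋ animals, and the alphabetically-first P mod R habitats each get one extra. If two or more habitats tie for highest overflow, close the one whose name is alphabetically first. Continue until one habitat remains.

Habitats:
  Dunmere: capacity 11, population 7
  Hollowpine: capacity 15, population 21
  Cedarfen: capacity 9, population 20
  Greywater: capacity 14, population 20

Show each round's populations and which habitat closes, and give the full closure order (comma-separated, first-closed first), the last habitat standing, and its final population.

Round 1: Cedarfen=20 Dunmere=7 Greywater=20 Hollowpine=21 → close Cedarfen (overflow 11)
  20÷3 = 6 each, +1 to first 2
Round 2: Dunmere=14 Greywater=27 Hollowpine=27 → close Greywater (overflow 13)
  27÷2 = 13 each, +1 to first 1
Round 3: Dunmere=28 Hollowpine=40 → close Hollowpine (overflow 25)
  40÷1 = 40 each, +1 to first 0

Closure order: Cedarfen, Greywater, Hollowpine
Last habitat: Dunmere with 68 animals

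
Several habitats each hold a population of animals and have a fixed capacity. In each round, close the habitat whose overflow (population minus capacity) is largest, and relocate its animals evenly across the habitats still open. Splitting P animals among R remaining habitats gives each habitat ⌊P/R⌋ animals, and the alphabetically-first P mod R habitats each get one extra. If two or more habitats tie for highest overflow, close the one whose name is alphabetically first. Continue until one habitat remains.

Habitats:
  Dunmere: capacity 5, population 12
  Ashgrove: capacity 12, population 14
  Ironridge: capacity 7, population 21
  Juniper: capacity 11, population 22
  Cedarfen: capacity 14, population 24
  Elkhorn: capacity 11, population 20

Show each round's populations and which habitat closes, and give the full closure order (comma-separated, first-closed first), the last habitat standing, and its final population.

Round 1: Ashgrove=14 Cedarfen=24 Dunmere=12 Elkhorn=20 Ironridge=21 Juniper=22 → close Ironridge (overflow 14)
  21÷5 = 4 each, +1 to first 1
Round 2: Ashgrove=19 Cedarfen=28 Dunmere=16 Elkhorn=24 Juniper=26 → close Juniper (overflow 15)
  26÷4 = 6 each, +1 to first 2
Round 3: Ashgrove=26 Cedarfen=35 Dunmere=22 Elkhorn=30 → close Cedarfen (overflow 21)
  35÷3 = 11 each, +1 to first 2
Round 4: Ashgrove=38 Dunmere=34 Elkhorn=41 → close Elkhorn (overflow 30)
  41÷2 = 20 each, +1 to first 1
Round 5: Ashgrove=59 Dunmere=54 → close Dunmere (overflow 49)
  54÷1 = 54 each, +1 to first 0

Closure order: Ironridge, Juniper, Cedarfen, Elkhorn, Dunmere
Last habitat: Ashgrove with 113 animals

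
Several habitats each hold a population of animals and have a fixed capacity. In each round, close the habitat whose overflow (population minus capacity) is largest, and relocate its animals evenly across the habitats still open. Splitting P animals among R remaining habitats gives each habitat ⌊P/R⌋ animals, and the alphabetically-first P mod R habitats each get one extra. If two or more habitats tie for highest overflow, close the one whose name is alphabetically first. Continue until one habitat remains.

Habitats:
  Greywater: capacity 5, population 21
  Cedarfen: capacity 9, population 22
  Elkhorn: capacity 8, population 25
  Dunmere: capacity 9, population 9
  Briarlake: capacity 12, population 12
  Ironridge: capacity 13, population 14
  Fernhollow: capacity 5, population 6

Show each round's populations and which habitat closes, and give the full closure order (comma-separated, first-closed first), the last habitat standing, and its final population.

Closure order: Elkhorn, Greywater, Cedarfen, Briarlake, Fernhollow, Dunmere
Last habitat: Ironridge with 109 animals

Round 1: Briarlake=12 Cedarfen=22 Dunmere=9 Elkhorn=25 Fernhollow=6 Greywater=21 Ironridge=14 → close Elkhorn (overflow 17)
  25÷6 = 4 each, +1 to first 1
Round 2: Briarlake=17 Cedarfen=26 Dunmere=13 Fernhollow=10 Greywater=25 Ironridge=18 → close Greywater (overflow 20)
  25÷5 = 5 each, +1 to first 0
Round 3: Briarlake=22 Cedarfen=31 Dunmere=18 Fernhollow=15 Ironridge=23 → close Cedarfen (overflow 22)
  31÷4 = 7 each, +1 to first 3
Round 4: Briarlake=30 Dunmere=26 Fernhollow=23 Ironridge=30 → close Briarlake (overflow 18)
  30÷3 = 10 each, +1 to first 0
Round 5: Dunmere=36 Fernhollow=33 Ironridge=40 → close Fernhollow (overflow 28)
  33÷2 = 16 each, +1 to first 1
Round 6: Dunmere=53 Ironridge=56 → close Dunmere (overflow 44)
  53÷1 = 53 each, +1 to first 0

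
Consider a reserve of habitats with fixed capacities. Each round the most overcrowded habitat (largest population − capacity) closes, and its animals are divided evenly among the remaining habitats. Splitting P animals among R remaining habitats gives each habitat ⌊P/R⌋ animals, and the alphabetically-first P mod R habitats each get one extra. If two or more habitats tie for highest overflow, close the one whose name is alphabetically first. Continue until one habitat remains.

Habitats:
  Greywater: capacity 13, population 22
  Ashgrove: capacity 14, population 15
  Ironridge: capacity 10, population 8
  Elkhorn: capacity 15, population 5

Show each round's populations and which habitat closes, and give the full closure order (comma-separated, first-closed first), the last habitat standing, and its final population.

Round 1: Ashgrove=15 Elkhorn=5 Greywater=22 Ironridge=8 → close Greywater (overflow 9)
  22÷3 = 7 each, +1 to first 1
Round 2: Ashgrove=23 Elkhorn=12 Ironridge=15 → close Ashgrove (overflow 9)
  23÷2 = 11 each, +1 to first 1
Round 3: Elkhorn=24 Ironridge=26 → close Ironridge (overflow 16)
  26÷1 = 26 each, +1 to first 0

Closure order: Greywater, Ashgrove, Ironridge
Last habitat: Elkhorn with 50 animals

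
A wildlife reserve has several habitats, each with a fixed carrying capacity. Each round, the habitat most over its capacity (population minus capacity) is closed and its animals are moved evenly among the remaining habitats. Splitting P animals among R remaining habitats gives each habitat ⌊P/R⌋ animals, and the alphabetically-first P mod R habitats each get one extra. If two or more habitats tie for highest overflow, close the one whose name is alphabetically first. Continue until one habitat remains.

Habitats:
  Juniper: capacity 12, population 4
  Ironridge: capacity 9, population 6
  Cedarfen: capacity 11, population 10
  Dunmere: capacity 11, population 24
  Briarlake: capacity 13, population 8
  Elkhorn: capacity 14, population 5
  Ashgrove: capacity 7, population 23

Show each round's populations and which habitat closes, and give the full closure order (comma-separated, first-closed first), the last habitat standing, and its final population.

Round 1: Ashgrove=23 Briarlake=8 Cedarfen=10 Dunmere=24 Elkhorn=5 Ironridge=6 Juniper=4 → close Ashgrove (overflow 16)
  23÷6 = 3 each, +1 to first 5
Round 2: Briarlake=12 Cedarfen=14 Dunmere=28 Elkhorn=9 Ironridge=10 Juniper=7 → close Dunmere (overflow 17)
  28÷5 = 5 each, +1 to first 3
Round 3: Briarlake=18 Cedarfen=20 Elkhorn=15 Ironridge=15 Juniper=12 → close Cedarfen (overflow 9)
  20÷4 = 5 each, +1 to first 0
Round 4: Briarlake=23 Elkhorn=20 Ironridge=20 Juniper=17 → close Ironridge (overflow 11)
  20÷3 = 6 each, +1 to first 2
Round 5: Briarlake=30 Elkhorn=27 Juniper=23 → close Briarlake (overflow 17)
  30÷2 = 15 each, +1 to first 0
Round 6: Elkhorn=42 Juniper=38 → close Elkhorn (overflow 28)
  42÷1 = 42 each, +1 to first 0

Closure order: Ashgrove, Dunmere, Cedarfen, Ironridge, Briarlake, Elkhorn
Last habitat: Juniper with 80 animals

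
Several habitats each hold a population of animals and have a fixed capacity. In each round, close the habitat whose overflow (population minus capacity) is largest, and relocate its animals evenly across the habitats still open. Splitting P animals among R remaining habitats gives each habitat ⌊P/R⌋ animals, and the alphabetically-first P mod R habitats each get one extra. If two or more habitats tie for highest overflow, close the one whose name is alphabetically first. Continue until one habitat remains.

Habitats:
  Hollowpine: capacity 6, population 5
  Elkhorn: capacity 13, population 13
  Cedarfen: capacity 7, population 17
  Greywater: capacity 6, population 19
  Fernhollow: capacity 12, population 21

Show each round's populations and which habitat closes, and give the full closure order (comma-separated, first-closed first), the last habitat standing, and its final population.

Round 1: Cedarfen=17 Elkhorn=13 Fernhollow=21 Greywater=19 Hollowpine=5 → close Greywater (overflow 13)
  19÷4 = 4 each, +1 to first 3
Round 2: Cedarfen=22 Elkhorn=18 Fernhollow=26 Hollowpine=9 → close Cedarfen (overflow 15)
  22÷3 = 7 each, +1 to first 1
Round 3: Elkhorn=26 Fernhollow=33 Hollowpine=16 → close Fernhollow (overflow 21)
  33÷2 = 16 each, +1 to first 1
Round 4: Elkhorn=43 Hollowpine=32 → close Elkhorn (overflow 30)
  43÷1 = 43 each, +1 to first 0

Closure order: Greywater, Cedarfen, Fernhollow, Elkhorn
Last habitat: Hollowpine with 75 animals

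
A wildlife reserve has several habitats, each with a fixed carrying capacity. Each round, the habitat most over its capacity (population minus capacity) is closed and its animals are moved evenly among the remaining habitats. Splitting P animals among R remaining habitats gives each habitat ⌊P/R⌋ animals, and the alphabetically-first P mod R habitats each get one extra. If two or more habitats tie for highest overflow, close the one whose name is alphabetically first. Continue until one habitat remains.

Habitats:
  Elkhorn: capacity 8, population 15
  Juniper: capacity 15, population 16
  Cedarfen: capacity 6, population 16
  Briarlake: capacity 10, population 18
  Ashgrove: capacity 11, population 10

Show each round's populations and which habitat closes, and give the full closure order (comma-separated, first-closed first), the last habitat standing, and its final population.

Round 1: Ashgrove=10 Briarlake=18 Cedarfen=16 Elkhorn=15 Juniper=16 → close Cedarfen (overflow 10)
  16÷4 = 4 each, +1 to first 0
Round 2: Ashgrove=14 Briarlake=22 Elkhorn=19 Juniper=20 → close Briarlake (overflow 12)
  22÷3 = 7 each, +1 to first 1
Round 3: Ashgrove=22 Elkhorn=26 Juniper=27 → close Elkhorn (overflow 18)
  26÷2 = 13 each, +1 to first 0
Round 4: Ashgrove=35 Juniper=40 → close Juniper (overflow 25)
  40÷1 = 40 each, +1 to first 0

Closure order: Cedarfen, Briarlake, Elkhorn, Juniper
Last habitat: Ashgrove with 75 animals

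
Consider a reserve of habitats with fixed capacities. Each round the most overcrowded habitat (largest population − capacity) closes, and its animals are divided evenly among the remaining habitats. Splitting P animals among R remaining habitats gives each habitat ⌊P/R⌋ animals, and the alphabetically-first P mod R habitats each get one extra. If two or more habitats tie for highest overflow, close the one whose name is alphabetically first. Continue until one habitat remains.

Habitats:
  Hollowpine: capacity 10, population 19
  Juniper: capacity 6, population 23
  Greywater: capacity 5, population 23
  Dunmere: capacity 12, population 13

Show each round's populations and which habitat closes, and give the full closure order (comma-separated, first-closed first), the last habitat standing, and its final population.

Closure order: Greywater, Juniper, Hollowpine
Last habitat: Dunmere with 78 animals

Round 1: Dunmere=13 Greywater=23 Hollowpine=19 Juniper=23 → close Greywater (overflow 18)
  23÷3 = 7 each, +1 to first 2
Round 2: Dunmere=21 Hollowpine=27 Juniper=30 → close Juniper (overflow 24)
  30÷2 = 15 each, +1 to first 0
Round 3: Dunmere=36 Hollowpine=42 → close Hollowpine (overflow 32)
  42÷1 = 42 each, +1 to first 0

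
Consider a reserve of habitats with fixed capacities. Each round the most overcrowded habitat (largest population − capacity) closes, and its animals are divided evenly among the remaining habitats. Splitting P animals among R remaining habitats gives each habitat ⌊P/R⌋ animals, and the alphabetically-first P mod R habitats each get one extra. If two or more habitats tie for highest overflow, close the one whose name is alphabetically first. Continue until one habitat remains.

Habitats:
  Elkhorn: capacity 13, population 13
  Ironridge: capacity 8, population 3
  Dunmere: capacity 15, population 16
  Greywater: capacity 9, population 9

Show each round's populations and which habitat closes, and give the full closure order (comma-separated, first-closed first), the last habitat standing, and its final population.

Round 1: Dunmere=16 Elkhorn=13 Greywater=9 Ironridge=3 → close Dunmere (overflow 1)
  16÷3 = 5 each, +1 to first 1
Round 2: Elkhorn=19 Greywater=14 Ironridge=8 → close Elkhorn (overflow 6)
  19÷2 = 9 each, +1 to first 1
Round 3: Greywater=24 Ironridge=17 → close Greywater (overflow 15)
  24÷1 = 24 each, +1 to first 0

Closure order: Dunmere, Elkhorn, Greywater
Last habitat: Ironridge with 41 animals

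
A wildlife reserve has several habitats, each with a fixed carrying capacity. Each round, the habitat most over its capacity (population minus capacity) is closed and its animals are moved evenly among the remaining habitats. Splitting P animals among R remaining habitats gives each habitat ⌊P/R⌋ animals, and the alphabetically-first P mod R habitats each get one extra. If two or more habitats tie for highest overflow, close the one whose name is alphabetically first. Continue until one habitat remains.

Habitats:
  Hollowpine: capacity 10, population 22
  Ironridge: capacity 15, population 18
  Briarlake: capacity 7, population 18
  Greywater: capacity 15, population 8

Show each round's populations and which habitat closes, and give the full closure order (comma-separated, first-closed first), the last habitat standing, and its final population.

Round 1: Briarlake=18 Greywater=8 Hollowpine=22 Ironridge=18 → close Hollowpine (overflow 12)
  22÷3 = 7 each, +1 to first 1
Round 2: Briarlake=26 Greywater=15 Ironridge=25 → close Briarlake (overflow 19)
  26÷2 = 13 each, +1 to first 0
Round 3: Greywater=28 Ironridge=38 → close Ironridge (overflow 23)
  38÷1 = 38 each, +1 to first 0

Closure order: Hollowpine, Briarlake, Ironridge
Last habitat: Greywater with 66 animals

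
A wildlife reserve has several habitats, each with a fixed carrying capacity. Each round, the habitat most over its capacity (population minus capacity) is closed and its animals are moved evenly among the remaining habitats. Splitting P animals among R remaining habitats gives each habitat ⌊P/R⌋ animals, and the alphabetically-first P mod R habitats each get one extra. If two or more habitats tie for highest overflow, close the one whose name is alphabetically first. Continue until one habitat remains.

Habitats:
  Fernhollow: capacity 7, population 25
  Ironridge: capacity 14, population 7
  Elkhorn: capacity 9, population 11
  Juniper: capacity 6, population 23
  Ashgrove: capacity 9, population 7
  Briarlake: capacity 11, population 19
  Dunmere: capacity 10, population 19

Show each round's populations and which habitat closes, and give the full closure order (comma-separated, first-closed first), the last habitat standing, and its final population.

Round 1: Ashgrove=7 Briarlake=19 Dunmere=19 Elkhorn=11 Fernhollow=25 Ironridge=7 Juniper=23 → close Fernhollow (overflow 18)
  25÷6 = 4 each, +1 to first 1
Round 2: Ashgrove=12 Briarlake=23 Dunmere=23 Elkhorn=15 Ironridge=11 Juniper=27 → close Juniper (overflow 21)
  27÷5 = 5 each, +1 to first 2
Round 3: Ashgrove=18 Briarlake=29 Dunmere=28 Elkhorn=20 Ironridge=16 → close Briarlake (overflow 18)
  29÷4 = 7 each, +1 to first 1
Round 4: Ashgrove=26 Dunmere=35 Elkhorn=27 Ironridge=23 → close Dunmere (overflow 25)
  35÷3 = 11 each, +1 to first 2
Round 5: Ashgrove=38 Elkhorn=39 Ironridge=34 → close Elkhorn (overflow 30)
  39÷2 = 19 each, +1 to first 1
Round 6: Ashgrove=58 Ironridge=53 → close Ashgrove (overflow 49)
  58÷1 = 58 each, +1 to first 0

Closure order: Fernhollow, Juniper, Briarlake, Dunmere, Elkhorn, Ashgrove
Last habitat: Ironridge with 111 animals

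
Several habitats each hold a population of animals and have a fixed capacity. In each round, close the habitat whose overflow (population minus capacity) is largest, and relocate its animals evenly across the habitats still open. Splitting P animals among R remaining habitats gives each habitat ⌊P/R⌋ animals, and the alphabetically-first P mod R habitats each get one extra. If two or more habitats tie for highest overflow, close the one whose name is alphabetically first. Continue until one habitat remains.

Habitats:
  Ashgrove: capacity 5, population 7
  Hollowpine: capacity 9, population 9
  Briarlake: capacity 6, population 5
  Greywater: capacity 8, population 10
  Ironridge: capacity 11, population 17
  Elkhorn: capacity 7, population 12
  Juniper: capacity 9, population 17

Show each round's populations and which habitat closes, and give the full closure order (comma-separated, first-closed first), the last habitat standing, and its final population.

Round 1: Ashgrove=7 Briarlake=5 Elkhorn=12 Greywater=10 Hollowpine=9 Ironridge=17 Juniper=17 → close Juniper (overflow 8)
  17÷6 = 2 each, +1 to first 5
Round 2: Ashgrove=10 Briarlake=8 Elkhorn=15 Greywater=13 Hollowpine=12 Ironridge=19 → close Elkhorn (overflow 8)
  15÷5 = 3 each, +1 to first 0
Round 3: Ashgrove=13 Briarlake=11 Greywater=16 Hollowpine=15 Ironridge=22 → close Ironridge (overflow 11)
  22÷4 = 5 each, +1 to first 2
Round 4: Ashgrove=19 Briarlake=17 Greywater=21 Hollowpine=20 → close Ashgrove (overflow 14)
  19÷3 = 6 each, +1 to first 1
Round 5: Briarlake=24 Greywater=27 Hollowpine=26 → close Greywater (overflow 19)
  27÷2 = 13 each, +1 to first 1
Round 6: Briarlake=38 Hollowpine=39 → close Briarlake (overflow 32)
  38÷1 = 38 each, +1 to first 0

Closure order: Juniper, Elkhorn, Ironridge, Ashgrove, Greywater, Briarlake
Last habitat: Hollowpine with 77 animals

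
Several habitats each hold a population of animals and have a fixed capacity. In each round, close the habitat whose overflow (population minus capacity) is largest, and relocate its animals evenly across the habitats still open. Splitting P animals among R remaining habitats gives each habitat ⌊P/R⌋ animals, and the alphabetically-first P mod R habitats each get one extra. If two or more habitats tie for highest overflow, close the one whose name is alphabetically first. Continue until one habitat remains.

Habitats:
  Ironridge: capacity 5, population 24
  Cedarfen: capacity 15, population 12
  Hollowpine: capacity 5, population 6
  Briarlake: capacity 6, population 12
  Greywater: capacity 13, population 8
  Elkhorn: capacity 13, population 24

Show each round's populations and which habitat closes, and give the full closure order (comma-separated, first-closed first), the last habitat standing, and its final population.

Round 1: Briarlake=12 Cedarfen=12 Elkhorn=24 Greywater=8 Hollowpine=6 Ironridge=24 → close Ironridge (overflow 19)
  24÷5 = 4 each, +1 to first 4
Round 2: Briarlake=17 Cedarfen=17 Elkhorn=29 Greywater=13 Hollowpine=10 → close Elkhorn (overflow 16)
  29÷4 = 7 each, +1 to first 1
Round 3: Briarlake=25 Cedarfen=24 Greywater=20 Hollowpine=17 → close Briarlake (overflow 19)
  25÷3 = 8 each, +1 to first 1
Round 4: Cedarfen=33 Greywater=28 Hollowpine=25 → close Hollowpine (overflow 20)
  25÷2 = 12 each, +1 to first 1
Round 5: Cedarfen=46 Greywater=40 → close Cedarfen (overflow 31)
  46÷1 = 46 each, +1 to first 0

Closure order: Ironridge, Elkhorn, Briarlake, Hollowpine, Cedarfen
Last habitat: Greywater with 86 animals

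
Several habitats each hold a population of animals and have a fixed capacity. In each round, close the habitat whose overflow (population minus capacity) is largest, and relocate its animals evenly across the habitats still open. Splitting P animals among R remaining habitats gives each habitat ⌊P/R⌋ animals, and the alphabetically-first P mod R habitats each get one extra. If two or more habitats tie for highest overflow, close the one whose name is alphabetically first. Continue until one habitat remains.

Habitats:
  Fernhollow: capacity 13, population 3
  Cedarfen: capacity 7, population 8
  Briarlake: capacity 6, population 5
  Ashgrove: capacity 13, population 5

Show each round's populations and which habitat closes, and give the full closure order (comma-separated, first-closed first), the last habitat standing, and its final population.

Round 1: Ashgrove=5 Briarlake=5 Cedarfen=8 Fernhollow=3 → close Cedarfen (overflow 1)
  8÷3 = 2 each, +1 to first 2
Round 2: Ashgrove=8 Briarlake=8 Fernhollow=5 → close Briarlake (overflow 2)
  8÷2 = 4 each, +1 to first 0
Round 3: Ashgrove=12 Fernhollow=9 → close Ashgrove (overflow -1)
  12÷1 = 12 each, +1 to first 0

Closure order: Cedarfen, Briarlake, Ashgrove
Last habitat: Fernhollow with 21 animals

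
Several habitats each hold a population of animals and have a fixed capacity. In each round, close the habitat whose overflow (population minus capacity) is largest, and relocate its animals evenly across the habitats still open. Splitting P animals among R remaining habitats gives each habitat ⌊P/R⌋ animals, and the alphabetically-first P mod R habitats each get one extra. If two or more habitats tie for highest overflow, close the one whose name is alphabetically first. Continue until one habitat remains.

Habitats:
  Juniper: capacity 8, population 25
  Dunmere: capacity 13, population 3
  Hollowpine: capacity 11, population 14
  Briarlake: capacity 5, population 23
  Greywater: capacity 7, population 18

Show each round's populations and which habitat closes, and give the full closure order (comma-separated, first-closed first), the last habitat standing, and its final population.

Closure order: Briarlake, Juniper, Greywater, Hollowpine
Last habitat: Dunmere with 83 animals

Round 1: Briarlake=23 Dunmere=3 Greywater=18 Hollowpine=14 Juniper=25 → close Briarlake (overflow 18)
  23÷4 = 5 each, +1 to first 3
Round 2: Dunmere=9 Greywater=24 Hollowpine=20 Juniper=30 → close Juniper (overflow 22)
  30÷3 = 10 each, +1 to first 0
Round 3: Dunmere=19 Greywater=34 Hollowpine=30 → close Greywater (overflow 27)
  34÷2 = 17 each, +1 to first 0
Round 4: Dunmere=36 Hollowpine=47 → close Hollowpine (overflow 36)
  47÷1 = 47 each, +1 to first 0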